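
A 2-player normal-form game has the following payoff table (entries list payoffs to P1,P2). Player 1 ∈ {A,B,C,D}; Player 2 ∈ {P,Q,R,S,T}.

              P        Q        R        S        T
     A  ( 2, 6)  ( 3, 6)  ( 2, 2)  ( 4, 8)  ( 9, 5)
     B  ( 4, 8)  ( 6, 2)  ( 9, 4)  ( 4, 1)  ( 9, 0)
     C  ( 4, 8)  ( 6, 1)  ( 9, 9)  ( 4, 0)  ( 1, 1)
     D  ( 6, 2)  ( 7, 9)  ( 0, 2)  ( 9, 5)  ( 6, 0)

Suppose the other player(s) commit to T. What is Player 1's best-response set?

u_1(A vs T) = 9
u_1(B vs T) = 9
u_1(C vs T) = 1
u_1(D vs T) = 6
max payoff 9 at {A,B}

BR_1 = {A,B}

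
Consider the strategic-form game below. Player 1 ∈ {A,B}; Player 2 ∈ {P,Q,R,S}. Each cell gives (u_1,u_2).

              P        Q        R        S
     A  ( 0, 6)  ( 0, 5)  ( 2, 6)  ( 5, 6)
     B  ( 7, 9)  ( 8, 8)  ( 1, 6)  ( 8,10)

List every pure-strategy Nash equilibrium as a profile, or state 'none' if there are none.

(A,P): not NE [P1→B gives 7>0]
(A,Q): not NE [P1→B gives 8>0; P2→S gives 6>5]
(A,R): NE
(A,S): not NE [P1→B gives 8>5]
(B,P): not NE [P2→S gives 10>9]
(B,Q): not NE [P2→S gives 10>8]
(B,R): not NE [P1→A gives 2>1; P2→S gives 10>6]
(B,S): NE

PSNE = {(A,R), (B,S)}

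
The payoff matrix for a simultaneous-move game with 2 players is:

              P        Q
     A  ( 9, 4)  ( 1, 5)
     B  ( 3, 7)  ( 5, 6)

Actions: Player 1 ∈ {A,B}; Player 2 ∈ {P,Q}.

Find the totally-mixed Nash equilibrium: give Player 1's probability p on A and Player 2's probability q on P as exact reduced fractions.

p=1/2, q=2/5

P1 indiff ⇒ q·9+(1-q)·1 = q·3+(1-q)·5 ⇒ q(6) = (1-q)(4) ⇒ q = 2/5
P2 indiff ⇒ p·4+(1-p)·7 = p·5+(1-p)·6 ⇒ p(-1) = (1-p)(-1) ⇒ p = 1/2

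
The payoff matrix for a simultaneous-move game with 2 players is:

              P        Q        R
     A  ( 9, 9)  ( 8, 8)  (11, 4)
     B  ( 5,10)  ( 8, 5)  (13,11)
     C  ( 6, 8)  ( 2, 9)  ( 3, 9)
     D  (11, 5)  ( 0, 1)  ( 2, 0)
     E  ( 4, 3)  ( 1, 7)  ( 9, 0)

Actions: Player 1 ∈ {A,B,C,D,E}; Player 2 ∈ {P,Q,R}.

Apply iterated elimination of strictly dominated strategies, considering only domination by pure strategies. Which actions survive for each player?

IESDS → P1:{A,B,D} P2:{P,R}

P1 drop C (A beats it: P:9>6 Q:8>2 R:11>3)
P1 drop E (A beats it: P:9>4 Q:8>1 R:11>9)
P2 drop Q (P beats it: A:9>8 B:10>5 D:5>1)
P1→{A,B,D} P2→{P,R}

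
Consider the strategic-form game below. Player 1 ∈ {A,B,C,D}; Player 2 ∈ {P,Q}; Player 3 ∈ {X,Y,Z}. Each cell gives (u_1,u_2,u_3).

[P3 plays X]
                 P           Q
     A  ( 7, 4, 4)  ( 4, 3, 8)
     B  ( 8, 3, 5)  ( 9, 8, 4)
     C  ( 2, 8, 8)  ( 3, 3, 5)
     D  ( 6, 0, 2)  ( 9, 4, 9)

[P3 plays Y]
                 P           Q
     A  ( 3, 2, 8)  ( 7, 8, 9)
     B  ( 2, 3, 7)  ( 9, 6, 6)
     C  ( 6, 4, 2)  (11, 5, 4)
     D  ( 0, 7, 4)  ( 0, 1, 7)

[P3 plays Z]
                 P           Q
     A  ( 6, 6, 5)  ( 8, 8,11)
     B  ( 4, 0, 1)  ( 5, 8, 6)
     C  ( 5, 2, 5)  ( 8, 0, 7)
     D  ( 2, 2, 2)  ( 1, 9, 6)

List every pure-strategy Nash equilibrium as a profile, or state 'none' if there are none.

(A,P,X): not NE [P1→B gives 8>7; P3→Y gives 8>4]
(A,P,Y): not NE [P1→C gives 6>3; P2→Q gives 8>2]
(A,P,Z): not NE [P2→Q gives 8>6; P3→Y gives 8>5]
(A,Q,X): not NE [P1→D gives 9>4; P2→P gives 4>3; P3→Z gives 11>8]
(A,Q,Y): not NE [P1→C gives 11>7; P3→Z gives 11>9]
(A,Q,Z): NE
(B,P,X): not NE [P2→Q gives 8>3; P3→Y gives 7>5]
(B,P,Y): not NE [P1→C gives 6>2; P2→Q gives 6>3]
(B,P,Z): not NE [P1→A gives 6>4; P2→Q gives 8>0; P3→Y gives 7>1]
(B,Q,X): not NE [P3→Z gives 6>4]
(B,Q,Y): not NE [P1→C gives 11>9]
(B,Q,Z): not NE [P1→C gives 8>5]
(C,P,X): not NE [P1→B gives 8>2]
(C,P,Y): not NE [P2→Q gives 5>4; P3→X gives 8>2]
(C,P,Z): not NE [P1→A gives 6>5; P3→X gives 8>5]
(C,Q,X): not NE [P1→D gives 9>3; P2→P gives 8>3; P3→Z gives 7>5]
(C,Q,Y): not NE [P3→Z gives 7>4]
(C,Q,Z): not NE [P2→P gives 2>0]
(D,P,X): not NE [P1→B gives 8>6; P2→Q gives 4>0; P3→Y gives 4>2]
(D,P,Y): not NE [P1→C gives 6>0]
(D,P,Z): not NE [P1→A gives 6>2; P2→Q gives 9>2; P3→Y gives 4>2]
(D,Q,X): NE
(D,Q,Y): not NE [P1→C gives 11>0; P2→P gives 7>1; P3→X gives 9>7]
(D,Q,Z): not NE [P1→C gives 8>1; P3→X gives 9>6]

PSNE = {(A,Q,Z), (D,Q,X)}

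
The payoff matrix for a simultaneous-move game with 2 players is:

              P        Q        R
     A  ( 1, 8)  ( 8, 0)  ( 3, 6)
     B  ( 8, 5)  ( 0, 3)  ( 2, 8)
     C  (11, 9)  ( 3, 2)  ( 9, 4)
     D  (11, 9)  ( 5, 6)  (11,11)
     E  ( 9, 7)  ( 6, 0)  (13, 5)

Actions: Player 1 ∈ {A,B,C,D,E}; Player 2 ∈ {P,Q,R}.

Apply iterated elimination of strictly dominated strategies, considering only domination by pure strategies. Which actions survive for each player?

P1 drop B (C beats it: P:11>8 Q:3>0 R:9>2)
P2 drop Q (P beats it: A:8>0 C:9>2 D:9>6 E:7>0)
P1 drop A (C beats it: P:11>1 R:9>3)
P1→{C,D,E} P2→{P,R}

Survivors P1:{C,D,E} P2:{P,R}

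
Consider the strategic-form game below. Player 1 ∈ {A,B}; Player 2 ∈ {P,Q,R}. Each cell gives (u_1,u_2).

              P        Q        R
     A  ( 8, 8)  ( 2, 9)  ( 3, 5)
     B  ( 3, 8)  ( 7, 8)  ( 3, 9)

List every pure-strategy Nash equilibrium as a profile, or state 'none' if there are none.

(A,P): not NE [P2→Q gives 9>8]
(A,Q): not NE [P1→B gives 7>2]
(A,R): not NE [P2→Q gives 9>5]
(B,P): not NE [P1→A gives 8>3; P2→R gives 9>8]
(B,Q): not NE [P2→R gives 9>8]
(B,R): NE

Nash profiles: (B,R)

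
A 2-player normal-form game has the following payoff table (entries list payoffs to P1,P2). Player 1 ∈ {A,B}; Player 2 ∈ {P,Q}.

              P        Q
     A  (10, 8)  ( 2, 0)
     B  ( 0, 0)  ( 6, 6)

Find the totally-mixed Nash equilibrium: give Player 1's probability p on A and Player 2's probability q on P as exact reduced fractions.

P1 indiff ⇒ q·10+(1-q)·2 = q·0+(1-q)·6 ⇒ q(10) = (1-q)(4) ⇒ q = 2/7
P2 indiff ⇒ p·8+(1-p)·0 = p·0+(1-p)·6 ⇒ p(8) = (1-p)(6) ⇒ p = 3/7

P1 mixes 3/7 on A; P2 mixes 2/7 on P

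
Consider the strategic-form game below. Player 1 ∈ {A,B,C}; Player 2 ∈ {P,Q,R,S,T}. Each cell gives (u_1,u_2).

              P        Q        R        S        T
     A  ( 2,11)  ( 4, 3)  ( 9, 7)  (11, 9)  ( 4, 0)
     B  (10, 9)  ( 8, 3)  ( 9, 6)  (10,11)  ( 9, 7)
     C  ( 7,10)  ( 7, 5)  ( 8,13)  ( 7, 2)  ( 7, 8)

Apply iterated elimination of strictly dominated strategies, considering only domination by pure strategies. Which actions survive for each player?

P1 drop C (B beats it: P:10>7 Q:8>7 R:9>8 S:10>7 T:9>7)
P2 drop Q (P beats it: A:11>3 B:9>3)
P2 drop R (P beats it: A:11>7 B:9>6)
P2 drop T (P beats it: A:11>0 B:9>7)
P1→{A,B} P2→{P,S}

Remaining: P1:{A,B} P2:{P,S}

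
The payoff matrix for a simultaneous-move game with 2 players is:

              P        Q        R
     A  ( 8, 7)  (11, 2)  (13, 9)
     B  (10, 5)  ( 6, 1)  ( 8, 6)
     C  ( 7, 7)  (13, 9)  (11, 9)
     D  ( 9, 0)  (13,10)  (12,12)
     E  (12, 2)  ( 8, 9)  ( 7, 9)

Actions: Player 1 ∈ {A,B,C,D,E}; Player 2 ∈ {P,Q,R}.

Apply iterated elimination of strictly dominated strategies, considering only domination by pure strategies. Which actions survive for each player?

Remaining: P1:{A,C,D} P2:{Q,R}

P2 drop P (R beats it: A:9>7 B:6>5 C:9>7 D:12>0 E:9>2)
P1 drop B (A beats it: Q:11>6 R:13>8)
P1 drop E (A beats it: Q:11>8 R:13>7)
P1→{A,C,D} P2→{Q,R}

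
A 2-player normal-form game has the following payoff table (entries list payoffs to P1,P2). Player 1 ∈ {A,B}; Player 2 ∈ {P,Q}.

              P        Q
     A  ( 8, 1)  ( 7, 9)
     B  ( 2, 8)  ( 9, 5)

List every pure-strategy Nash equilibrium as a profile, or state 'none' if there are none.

PSNE: ∅

(A,P): not NE [P2→Q gives 9>1]
(A,Q): not NE [P1→B gives 9>7]
(B,P): not NE [P1→A gives 8>2]
(B,Q): not NE [P2→P gives 8>5]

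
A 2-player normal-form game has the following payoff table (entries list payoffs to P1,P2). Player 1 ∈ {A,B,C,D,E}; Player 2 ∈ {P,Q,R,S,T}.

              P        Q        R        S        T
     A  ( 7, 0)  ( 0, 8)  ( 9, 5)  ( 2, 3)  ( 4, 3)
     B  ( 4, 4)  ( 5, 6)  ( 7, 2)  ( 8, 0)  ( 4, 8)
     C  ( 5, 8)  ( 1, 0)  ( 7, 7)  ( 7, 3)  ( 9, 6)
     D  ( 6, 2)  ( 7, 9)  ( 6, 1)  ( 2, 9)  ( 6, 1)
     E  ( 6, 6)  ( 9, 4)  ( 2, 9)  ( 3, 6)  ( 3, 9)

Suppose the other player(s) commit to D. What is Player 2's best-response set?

BR_2 = {Q,S}

u_2(P vs D) = 2
u_2(Q vs D) = 9
u_2(R vs D) = 1
u_2(S vs D) = 9
u_2(T vs D) = 1
max payoff 9 at {Q,S}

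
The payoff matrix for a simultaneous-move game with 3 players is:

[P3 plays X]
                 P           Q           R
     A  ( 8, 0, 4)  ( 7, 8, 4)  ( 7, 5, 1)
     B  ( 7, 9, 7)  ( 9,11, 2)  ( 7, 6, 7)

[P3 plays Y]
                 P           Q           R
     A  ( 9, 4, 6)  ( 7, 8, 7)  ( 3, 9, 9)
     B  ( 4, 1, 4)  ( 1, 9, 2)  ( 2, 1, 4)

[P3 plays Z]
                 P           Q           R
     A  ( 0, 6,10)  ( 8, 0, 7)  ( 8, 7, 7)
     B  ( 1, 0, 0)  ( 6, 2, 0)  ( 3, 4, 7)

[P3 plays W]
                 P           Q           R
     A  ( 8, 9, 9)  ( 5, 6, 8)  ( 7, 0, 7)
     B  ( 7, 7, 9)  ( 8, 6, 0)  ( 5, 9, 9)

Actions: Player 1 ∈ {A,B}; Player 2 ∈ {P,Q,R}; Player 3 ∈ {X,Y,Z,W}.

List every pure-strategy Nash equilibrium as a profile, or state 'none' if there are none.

(A,P,X): not NE [P2→Q gives 8>0; P3→Z gives 10>4]
(A,P,Y): not NE [P2→R gives 9>4; P3→Z gives 10>6]
(A,P,Z): not NE [P1→B gives 1>0; P2→R gives 7>6]
(A,P,W): not NE [P3→Z gives 10>9]
(A,Q,X): not NE [P1→B gives 9>7; P3→W gives 8>4]
(A,Q,Y): not NE [P2→R gives 9>8; P3→W gives 8>7]
(A,Q,Z): not NE [P2→R gives 7>0; P3→W gives 8>7]
(A,Q,W): not NE [P1→B gives 8>5; P2→P gives 9>6]
(A,R,X): not NE [P2→Q gives 8>5; P3→Y gives 9>1]
(A,R,Y): NE
(A,R,Z): not NE [P3→Y gives 9>7]
(A,R,W): not NE [P2→P gives 9>0; P3→Y gives 9>7]
(B,P,X): not NE [P1→A gives 8>7; P2→Q gives 11>9; P3→W gives 9>7]
(B,P,Y): not NE [P1→A gives 9>4; P2→Q gives 9>1; P3→W gives 9>4]
(B,P,Z): not NE [P2→R gives 4>0; P3→W gives 9>0]
(B,P,W): not NE [P1→A gives 8>7; P2→R gives 9>7]
(B,Q,X): NE
(B,Q,Y): not NE [P1→A gives 7>1]
(B,Q,Z): not NE [P1→A gives 8>6; P2→R gives 4>2; P3→Y gives 2>0]
(B,Q,W): not NE [P2→R gives 9>6; P3→Y gives 2>0]
(B,R,X): not NE [P2→Q gives 11>6; P3→W gives 9>7]
(B,R,Y): not NE [P1→A gives 3>2; P2→Q gives 9>1; P3→W gives 9>4]
(B,R,Z): not NE [P1→A gives 8>3; P3→W gives 9>7]
(B,R,W): not NE [P1→A gives 7>5]

PSNE = {(A,R,Y), (B,Q,X)}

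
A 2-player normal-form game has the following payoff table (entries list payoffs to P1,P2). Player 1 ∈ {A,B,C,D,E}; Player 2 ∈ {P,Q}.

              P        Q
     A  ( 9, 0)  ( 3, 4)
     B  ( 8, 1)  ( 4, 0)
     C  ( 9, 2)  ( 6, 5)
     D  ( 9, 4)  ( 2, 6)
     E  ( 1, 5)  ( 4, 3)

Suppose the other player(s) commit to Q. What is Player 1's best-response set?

BR_1 = {C}

u_1(A vs Q) = 3
u_1(B vs Q) = 4
u_1(C vs Q) = 6
u_1(D vs Q) = 2
u_1(E vs Q) = 4
max payoff 6 at {C}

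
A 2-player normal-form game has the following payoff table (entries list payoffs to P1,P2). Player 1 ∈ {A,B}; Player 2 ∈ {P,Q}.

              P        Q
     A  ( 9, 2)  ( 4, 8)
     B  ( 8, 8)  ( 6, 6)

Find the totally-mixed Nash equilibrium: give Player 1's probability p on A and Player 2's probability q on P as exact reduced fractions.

p=1/4, q=2/3

P1 indiff ⇒ q·9+(1-q)·4 = q·8+(1-q)·6 ⇒ q(1) = (1-q)(2) ⇒ q = 2/3
P2 indiff ⇒ p·2+(1-p)·8 = p·8+(1-p)·6 ⇒ p(-6) = (1-p)(-2) ⇒ p = 1/4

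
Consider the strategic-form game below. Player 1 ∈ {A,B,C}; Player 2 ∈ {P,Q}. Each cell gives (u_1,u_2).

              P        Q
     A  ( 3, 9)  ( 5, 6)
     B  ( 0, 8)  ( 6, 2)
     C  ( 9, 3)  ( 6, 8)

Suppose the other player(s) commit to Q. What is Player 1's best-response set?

BR_1 = {B,C}

u_1(A vs Q) = 5
u_1(B vs Q) = 6
u_1(C vs Q) = 6
max payoff 6 at {B,C}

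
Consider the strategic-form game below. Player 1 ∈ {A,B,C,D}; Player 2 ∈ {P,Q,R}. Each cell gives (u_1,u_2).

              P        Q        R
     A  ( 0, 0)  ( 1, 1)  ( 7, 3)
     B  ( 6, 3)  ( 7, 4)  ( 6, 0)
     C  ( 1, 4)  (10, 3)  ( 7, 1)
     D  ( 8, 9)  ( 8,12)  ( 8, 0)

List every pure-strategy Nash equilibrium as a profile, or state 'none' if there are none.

Equilibria: none

(A,P): not NE [P1→D gives 8>0; P2→R gives 3>0]
(A,Q): not NE [P1→C gives 10>1; P2→R gives 3>1]
(A,R): not NE [P1→D gives 8>7]
(B,P): not NE [P1→D gives 8>6; P2→Q gives 4>3]
(B,Q): not NE [P1→C gives 10>7]
(B,R): not NE [P1→D gives 8>6; P2→Q gives 4>0]
(C,P): not NE [P1→D gives 8>1]
(C,Q): not NE [P2→P gives 4>3]
(C,R): not NE [P1→D gives 8>7; P2→P gives 4>1]
(D,P): not NE [P2→Q gives 12>9]
(D,Q): not NE [P1→C gives 10>8]
(D,R): not NE [P2→Q gives 12>0]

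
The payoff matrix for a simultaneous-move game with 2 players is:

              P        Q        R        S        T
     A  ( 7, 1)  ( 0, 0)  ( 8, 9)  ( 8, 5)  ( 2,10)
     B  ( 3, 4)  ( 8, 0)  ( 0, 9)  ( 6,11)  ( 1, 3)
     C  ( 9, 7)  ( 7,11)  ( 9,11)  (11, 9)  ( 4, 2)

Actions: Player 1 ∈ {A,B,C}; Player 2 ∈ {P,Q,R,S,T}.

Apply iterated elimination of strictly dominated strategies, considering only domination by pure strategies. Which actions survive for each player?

Survivors P1:{B,C} P2:{Q,R,S}

P1 drop A (C beats it: P:9>7 Q:7>0 R:9>8 S:11>8 T:4>2)
P2 drop P (R beats it: B:9>4 C:11>7)
P2 drop T (R beats it: B:9>3 C:11>2)
P1→{B,C} P2→{Q,R,S}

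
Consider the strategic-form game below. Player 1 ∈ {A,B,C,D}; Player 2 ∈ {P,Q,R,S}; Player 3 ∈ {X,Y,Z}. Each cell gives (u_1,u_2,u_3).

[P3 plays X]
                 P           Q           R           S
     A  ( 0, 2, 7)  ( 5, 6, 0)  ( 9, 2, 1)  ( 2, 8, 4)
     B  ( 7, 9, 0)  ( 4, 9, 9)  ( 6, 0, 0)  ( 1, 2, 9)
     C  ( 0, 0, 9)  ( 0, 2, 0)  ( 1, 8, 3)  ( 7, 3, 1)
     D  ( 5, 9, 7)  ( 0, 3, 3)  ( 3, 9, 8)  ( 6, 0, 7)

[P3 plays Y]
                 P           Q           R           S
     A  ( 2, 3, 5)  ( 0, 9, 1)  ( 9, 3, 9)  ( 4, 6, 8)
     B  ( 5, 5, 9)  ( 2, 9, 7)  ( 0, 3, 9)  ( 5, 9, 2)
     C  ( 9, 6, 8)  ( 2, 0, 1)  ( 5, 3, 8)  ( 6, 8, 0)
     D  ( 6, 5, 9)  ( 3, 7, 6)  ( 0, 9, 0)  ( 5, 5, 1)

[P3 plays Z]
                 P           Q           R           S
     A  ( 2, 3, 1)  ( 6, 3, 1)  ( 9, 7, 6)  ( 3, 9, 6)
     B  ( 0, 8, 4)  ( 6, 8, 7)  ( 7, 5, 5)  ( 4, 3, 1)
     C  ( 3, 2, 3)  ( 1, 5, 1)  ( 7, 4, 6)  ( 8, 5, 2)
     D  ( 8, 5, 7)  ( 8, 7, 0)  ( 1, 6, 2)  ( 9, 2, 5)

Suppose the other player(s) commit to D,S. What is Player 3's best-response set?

u_3(X vs D,S) = 7
u_3(Y vs D,S) = 1
u_3(Z vs D,S) = 5
max payoff 7 at {X}

P3 best: {X}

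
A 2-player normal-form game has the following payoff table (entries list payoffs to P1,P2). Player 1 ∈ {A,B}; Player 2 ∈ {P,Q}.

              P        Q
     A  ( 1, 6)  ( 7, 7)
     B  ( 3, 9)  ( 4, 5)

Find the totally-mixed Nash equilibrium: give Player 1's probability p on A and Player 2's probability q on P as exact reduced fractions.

(p,q) = (4/5, 3/5)

P1 indiff ⇒ q·1+(1-q)·7 = q·3+(1-q)·4 ⇒ q(-2) = (1-q)(-3) ⇒ q = 3/5
P2 indiff ⇒ p·6+(1-p)·9 = p·7+(1-p)·5 ⇒ p(-1) = (1-p)(-4) ⇒ p = 4/5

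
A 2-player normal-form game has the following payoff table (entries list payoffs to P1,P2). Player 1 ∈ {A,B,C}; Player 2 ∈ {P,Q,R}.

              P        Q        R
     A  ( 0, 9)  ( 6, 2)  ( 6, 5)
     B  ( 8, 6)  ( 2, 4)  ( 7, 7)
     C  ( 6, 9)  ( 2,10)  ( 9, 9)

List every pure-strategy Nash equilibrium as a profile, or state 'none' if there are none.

(A,P): not NE [P1→B gives 8>0]
(A,Q): not NE [P2→P gives 9>2]
(A,R): not NE [P1→C gives 9>6; P2→P gives 9>5]
(B,P): not NE [P2→R gives 7>6]
(B,Q): not NE [P1→A gives 6>2; P2→R gives 7>4]
(B,R): not NE [P1→C gives 9>7]
(C,P): not NE [P1→B gives 8>6; P2→Q gives 10>9]
(C,Q): not NE [P1→A gives 6>2]
(C,R): not NE [P2→Q gives 10>9]

PSNE: ∅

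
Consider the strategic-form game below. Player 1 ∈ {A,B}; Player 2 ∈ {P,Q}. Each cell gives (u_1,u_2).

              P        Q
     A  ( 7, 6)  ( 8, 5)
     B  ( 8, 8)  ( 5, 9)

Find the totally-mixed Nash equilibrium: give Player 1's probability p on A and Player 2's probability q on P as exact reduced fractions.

P1 indiff ⇒ q·7+(1-q)·8 = q·8+(1-q)·5 ⇒ q(-1) = (1-q)(-3) ⇒ q = 3/4
P2 indiff ⇒ p·6+(1-p)·8 = p·5+(1-p)·9 ⇒ p(1) = (1-p)(1) ⇒ p = 1/2

(p,q) = (1/2, 3/4)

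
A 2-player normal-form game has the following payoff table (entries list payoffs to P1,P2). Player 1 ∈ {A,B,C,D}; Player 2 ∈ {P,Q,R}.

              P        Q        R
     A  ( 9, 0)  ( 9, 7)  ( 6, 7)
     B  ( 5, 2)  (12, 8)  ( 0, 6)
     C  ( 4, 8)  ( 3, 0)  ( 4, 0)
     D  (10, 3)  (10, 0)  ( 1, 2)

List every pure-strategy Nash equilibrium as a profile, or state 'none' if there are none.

(A,P): not NE [P1→D gives 10>9; P2→R gives 7>0]
(A,Q): not NE [P1→B gives 12>9]
(A,R): NE
(B,P): not NE [P1→D gives 10>5; P2→Q gives 8>2]
(B,Q): NE
(B,R): not NE [P1→A gives 6>0; P2→Q gives 8>6]
(C,P): not NE [P1→D gives 10>4]
(C,Q): not NE [P1→B gives 12>3; P2→P gives 8>0]
(C,R): not NE [P1→A gives 6>4; P2→P gives 8>0]
(D,P): NE
(D,Q): not NE [P1→B gives 12>10; P2→P gives 3>0]
(D,R): not NE [P1→A gives 6>1; P2→P gives 3>2]

NE set: (A,R), (B,Q), (D,P)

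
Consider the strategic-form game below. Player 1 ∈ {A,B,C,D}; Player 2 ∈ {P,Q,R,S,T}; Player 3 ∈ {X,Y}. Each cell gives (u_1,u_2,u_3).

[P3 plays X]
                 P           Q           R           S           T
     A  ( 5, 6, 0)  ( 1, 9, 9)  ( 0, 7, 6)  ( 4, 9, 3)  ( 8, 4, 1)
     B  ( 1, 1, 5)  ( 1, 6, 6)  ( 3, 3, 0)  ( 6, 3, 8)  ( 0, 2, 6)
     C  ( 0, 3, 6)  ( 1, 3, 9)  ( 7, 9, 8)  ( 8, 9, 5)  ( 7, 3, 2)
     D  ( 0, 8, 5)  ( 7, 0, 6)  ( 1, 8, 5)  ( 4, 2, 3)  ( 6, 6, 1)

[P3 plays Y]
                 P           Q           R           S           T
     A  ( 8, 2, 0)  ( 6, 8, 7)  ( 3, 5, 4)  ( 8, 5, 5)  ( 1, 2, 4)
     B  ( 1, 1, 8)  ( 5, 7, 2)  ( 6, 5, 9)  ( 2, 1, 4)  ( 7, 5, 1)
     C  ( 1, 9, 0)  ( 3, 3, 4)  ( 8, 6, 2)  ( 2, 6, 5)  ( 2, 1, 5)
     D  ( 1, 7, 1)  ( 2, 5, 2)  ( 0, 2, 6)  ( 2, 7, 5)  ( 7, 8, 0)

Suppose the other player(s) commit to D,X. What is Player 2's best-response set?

u_2(P vs D,X) = 8
u_2(Q vs D,X) = 0
u_2(R vs D,X) = 8
u_2(S vs D,X) = 2
u_2(T vs D,X) = 6
max payoff 8 at {P,R}

BR_2 = {P,R}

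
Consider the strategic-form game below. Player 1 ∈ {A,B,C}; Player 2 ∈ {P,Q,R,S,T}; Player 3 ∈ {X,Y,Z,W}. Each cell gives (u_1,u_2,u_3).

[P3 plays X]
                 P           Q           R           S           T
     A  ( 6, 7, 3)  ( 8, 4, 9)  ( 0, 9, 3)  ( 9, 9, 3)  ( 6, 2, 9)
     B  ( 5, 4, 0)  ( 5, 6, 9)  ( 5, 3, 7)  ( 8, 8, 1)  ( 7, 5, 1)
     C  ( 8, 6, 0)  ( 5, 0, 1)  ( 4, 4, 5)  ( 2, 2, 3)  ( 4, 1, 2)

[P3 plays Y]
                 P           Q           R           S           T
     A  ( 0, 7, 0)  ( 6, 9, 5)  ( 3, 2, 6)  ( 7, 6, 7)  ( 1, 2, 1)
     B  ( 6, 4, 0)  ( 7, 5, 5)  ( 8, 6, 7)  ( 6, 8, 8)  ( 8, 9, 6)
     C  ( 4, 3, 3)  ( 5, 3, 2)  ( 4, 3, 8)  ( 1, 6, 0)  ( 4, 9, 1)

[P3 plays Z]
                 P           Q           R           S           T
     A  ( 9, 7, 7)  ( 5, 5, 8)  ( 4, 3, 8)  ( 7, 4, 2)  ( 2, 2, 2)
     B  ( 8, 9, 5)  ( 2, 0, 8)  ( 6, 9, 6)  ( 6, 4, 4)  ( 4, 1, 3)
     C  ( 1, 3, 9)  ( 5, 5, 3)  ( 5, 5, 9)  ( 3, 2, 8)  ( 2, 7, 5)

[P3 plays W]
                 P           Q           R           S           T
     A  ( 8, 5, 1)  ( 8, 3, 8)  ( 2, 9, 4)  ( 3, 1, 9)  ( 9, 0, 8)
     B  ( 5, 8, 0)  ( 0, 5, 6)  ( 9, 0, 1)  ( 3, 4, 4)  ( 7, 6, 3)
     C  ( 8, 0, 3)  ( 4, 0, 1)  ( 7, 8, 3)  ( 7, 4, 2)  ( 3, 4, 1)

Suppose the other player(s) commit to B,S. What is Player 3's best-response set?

argmax u_3 = {Y}

u_3(X vs B,S) = 1
u_3(Y vs B,S) = 8
u_3(Z vs B,S) = 4
u_3(W vs B,S) = 4
max payoff 8 at {Y}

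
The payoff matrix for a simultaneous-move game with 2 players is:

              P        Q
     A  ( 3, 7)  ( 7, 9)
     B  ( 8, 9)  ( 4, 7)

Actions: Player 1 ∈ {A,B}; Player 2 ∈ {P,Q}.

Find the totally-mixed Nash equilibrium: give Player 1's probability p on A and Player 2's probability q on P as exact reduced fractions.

P1 indiff ⇒ q·3+(1-q)·7 = q·8+(1-q)·4 ⇒ q(-5) = (1-q)(-3) ⇒ q = 3/8
P2 indiff ⇒ p·7+(1-p)·9 = p·9+(1-p)·7 ⇒ p(-2) = (1-p)(-2) ⇒ p = 1/2

p=1/2, q=3/8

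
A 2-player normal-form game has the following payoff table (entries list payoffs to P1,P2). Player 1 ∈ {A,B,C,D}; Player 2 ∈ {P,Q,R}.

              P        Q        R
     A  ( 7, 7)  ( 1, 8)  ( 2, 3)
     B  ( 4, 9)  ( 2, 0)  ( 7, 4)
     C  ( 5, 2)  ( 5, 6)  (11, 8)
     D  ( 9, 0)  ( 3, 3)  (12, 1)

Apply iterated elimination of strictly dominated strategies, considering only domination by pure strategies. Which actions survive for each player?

P1 drop A (D beats it: P:9>7 Q:3>1 R:12>2)
P1 drop B (C beats it: P:5>4 Q:5>2 R:11>7)
P2 drop P (Q beats it: C:6>2 D:3>0)
P1→{C,D} P2→{Q,R}

Survivors P1:{C,D} P2:{Q,R}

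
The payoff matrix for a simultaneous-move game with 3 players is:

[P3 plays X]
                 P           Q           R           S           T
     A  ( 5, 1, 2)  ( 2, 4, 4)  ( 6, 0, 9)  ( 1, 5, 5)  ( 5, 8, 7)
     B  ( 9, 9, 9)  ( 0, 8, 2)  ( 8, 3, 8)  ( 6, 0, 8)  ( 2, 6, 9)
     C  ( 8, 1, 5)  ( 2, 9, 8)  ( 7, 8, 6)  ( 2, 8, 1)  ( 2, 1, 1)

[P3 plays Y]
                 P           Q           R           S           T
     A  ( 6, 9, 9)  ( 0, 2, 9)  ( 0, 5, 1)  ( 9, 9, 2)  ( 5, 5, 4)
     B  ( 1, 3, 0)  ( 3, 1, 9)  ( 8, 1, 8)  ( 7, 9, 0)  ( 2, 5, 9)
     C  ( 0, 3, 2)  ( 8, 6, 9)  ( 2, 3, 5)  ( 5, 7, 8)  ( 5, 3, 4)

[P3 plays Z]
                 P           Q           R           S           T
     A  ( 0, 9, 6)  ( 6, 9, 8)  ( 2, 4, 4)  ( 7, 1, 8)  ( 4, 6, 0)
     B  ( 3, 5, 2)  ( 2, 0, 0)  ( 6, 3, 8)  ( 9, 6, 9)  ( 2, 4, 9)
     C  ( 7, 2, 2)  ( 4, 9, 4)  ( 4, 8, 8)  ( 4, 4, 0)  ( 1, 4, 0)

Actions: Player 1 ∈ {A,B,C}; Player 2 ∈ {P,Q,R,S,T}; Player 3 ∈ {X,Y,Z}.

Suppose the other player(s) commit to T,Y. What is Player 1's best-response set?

u_1(A vs T,Y) = 5
u_1(B vs T,Y) = 2
u_1(C vs T,Y) = 5
max payoff 5 at {A,C}

BR_1 = {A,C}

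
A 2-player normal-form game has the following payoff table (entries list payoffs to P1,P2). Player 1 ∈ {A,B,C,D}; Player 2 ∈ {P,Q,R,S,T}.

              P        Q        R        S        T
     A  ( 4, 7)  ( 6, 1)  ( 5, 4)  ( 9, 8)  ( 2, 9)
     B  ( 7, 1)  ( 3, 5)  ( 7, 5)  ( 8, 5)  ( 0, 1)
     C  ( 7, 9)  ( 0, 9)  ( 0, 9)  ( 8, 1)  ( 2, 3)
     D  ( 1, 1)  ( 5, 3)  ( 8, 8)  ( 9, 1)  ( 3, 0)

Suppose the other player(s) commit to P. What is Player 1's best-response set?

u_1(A vs P) = 4
u_1(B vs P) = 7
u_1(C vs P) = 7
u_1(D vs P) = 1
max payoff 7 at {B,C}

argmax u_1 = {B,C}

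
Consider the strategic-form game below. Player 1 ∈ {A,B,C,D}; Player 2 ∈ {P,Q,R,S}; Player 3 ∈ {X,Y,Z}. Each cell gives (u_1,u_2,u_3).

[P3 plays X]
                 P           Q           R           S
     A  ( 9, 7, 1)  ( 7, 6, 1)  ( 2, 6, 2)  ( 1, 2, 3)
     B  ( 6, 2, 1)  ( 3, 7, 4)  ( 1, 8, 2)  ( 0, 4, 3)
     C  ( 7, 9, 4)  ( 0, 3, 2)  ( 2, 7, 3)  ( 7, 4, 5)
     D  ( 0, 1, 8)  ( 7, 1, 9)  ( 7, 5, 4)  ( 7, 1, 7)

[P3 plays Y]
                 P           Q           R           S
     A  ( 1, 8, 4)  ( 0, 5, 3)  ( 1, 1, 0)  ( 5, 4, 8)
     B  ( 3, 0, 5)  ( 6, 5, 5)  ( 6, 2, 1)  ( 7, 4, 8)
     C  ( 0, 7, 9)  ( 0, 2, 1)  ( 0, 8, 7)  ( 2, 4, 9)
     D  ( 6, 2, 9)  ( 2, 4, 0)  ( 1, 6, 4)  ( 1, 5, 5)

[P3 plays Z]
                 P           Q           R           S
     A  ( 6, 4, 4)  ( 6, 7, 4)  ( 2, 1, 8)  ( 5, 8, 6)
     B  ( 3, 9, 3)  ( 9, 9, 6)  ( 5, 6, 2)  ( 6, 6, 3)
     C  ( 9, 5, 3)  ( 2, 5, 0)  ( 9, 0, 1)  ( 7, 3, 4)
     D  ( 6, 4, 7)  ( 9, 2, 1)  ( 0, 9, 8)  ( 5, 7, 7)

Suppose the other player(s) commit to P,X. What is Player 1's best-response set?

argmax u_1 = {A}

u_1(A vs P,X) = 9
u_1(B vs P,X) = 6
u_1(C vs P,X) = 7
u_1(D vs P,X) = 0
max payoff 9 at {A}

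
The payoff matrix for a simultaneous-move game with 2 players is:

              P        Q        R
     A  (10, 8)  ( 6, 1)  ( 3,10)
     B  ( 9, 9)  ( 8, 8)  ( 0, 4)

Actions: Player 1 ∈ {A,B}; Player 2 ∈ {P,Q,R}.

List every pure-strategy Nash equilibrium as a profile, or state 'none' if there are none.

(A,P): not NE [P2→R gives 10>8]
(A,Q): not NE [P1→B gives 8>6; P2→R gives 10>1]
(A,R): NE
(B,P): not NE [P1→A gives 10>9]
(B,Q): not NE [P2→P gives 9>8]
(B,R): not NE [P1→A gives 3>0; P2→P gives 9>4]

PSNE = {(A,R)}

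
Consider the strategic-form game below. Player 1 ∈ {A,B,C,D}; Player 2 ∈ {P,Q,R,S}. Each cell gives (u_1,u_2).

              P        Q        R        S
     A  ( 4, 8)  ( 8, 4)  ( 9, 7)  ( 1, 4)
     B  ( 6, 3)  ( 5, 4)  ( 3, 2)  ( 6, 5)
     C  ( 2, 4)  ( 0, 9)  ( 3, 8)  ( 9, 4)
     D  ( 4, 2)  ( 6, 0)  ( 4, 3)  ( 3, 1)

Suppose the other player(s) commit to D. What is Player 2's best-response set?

u_2(P vs D) = 2
u_2(Q vs D) = 0
u_2(R vs D) = 3
u_2(S vs D) = 1
max payoff 3 at {R}

BR_2 = {R}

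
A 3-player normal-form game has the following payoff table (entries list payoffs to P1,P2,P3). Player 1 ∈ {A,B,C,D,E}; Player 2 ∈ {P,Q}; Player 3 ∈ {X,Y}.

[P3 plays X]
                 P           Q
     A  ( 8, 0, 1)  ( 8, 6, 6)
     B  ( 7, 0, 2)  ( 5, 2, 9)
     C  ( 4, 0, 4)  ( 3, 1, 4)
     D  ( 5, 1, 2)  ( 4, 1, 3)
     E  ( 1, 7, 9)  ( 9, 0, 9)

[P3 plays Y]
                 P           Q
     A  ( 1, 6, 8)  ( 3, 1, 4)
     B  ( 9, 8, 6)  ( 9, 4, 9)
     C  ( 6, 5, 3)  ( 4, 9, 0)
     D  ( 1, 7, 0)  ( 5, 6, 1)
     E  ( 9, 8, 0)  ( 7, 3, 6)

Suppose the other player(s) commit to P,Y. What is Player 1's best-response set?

u_1(A vs P,Y) = 1
u_1(B vs P,Y) = 9
u_1(C vs P,Y) = 6
u_1(D vs P,Y) = 1
u_1(E vs P,Y) = 9
max payoff 9 at {B,E}

argmax u_1 = {B,E}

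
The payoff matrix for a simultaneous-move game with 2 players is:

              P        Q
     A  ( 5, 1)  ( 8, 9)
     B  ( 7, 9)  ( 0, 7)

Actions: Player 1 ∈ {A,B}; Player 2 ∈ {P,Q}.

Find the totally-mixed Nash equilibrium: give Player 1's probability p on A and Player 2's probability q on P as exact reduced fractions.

P1 indiff ⇒ q·5+(1-q)·8 = q·7+(1-q)·0 ⇒ q(-2) = (1-q)(-8) ⇒ q = 4/5
P2 indiff ⇒ p·1+(1-p)·9 = p·9+(1-p)·7 ⇒ p(-8) = (1-p)(-2) ⇒ p = 1/5

P1 mixes 1/5 on A; P2 mixes 4/5 on P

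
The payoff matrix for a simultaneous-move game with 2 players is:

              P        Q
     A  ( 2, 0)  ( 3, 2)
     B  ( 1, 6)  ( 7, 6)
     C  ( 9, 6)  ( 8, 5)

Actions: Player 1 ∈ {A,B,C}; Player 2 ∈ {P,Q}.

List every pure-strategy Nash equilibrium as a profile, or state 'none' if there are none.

(A,P): not NE [P1→C gives 9>2; P2→Q gives 2>0]
(A,Q): not NE [P1→C gives 8>3]
(B,P): not NE [P1→C gives 9>1]
(B,Q): not NE [P1→C gives 8>7]
(C,P): NE
(C,Q): not NE [P2→P gives 6>5]

PSNE = {(C,P)}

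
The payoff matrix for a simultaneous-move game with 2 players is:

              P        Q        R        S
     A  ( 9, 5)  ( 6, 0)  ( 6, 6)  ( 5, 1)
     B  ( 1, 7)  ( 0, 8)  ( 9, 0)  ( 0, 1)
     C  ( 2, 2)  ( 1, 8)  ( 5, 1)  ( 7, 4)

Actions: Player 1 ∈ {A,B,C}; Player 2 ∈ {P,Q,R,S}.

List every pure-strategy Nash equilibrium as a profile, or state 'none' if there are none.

(A,P): not NE [P2→R gives 6>5]
(A,Q): not NE [P2→R gives 6>0]
(A,R): not NE [P1→B gives 9>6]
(A,S): not NE [P1→C gives 7>5; P2→R gives 6>1]
(B,P): not NE [P1→A gives 9>1; P2→Q gives 8>7]
(B,Q): not NE [P1→A gives 6>0]
(B,R): not NE [P2→Q gives 8>0]
(B,S): not NE [P1→C gives 7>0; P2→Q gives 8>1]
(C,P): not NE [P1→A gives 9>2; P2→Q gives 8>2]
(C,Q): not NE [P1→A gives 6>1]
(C,R): not NE [P1→B gives 9>5; P2→Q gives 8>1]
(C,S): not NE [P2→Q gives 8>4]

PSNE: ∅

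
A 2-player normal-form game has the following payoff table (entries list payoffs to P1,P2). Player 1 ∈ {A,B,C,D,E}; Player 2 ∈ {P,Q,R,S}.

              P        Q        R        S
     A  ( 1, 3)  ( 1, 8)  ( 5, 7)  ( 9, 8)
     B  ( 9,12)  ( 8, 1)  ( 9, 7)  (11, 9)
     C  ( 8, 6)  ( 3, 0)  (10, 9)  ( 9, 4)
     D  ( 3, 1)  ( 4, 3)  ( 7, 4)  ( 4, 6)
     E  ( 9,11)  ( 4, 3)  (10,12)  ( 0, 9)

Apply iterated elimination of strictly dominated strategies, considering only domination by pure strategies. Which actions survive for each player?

Remaining: P1:{B,C,E} P2:{P,R}

P1 drop A (B beats it: P:9>1 Q:8>1 R:9>5 S:11>9)
P1 drop D (B beats it: P:9>3 Q:8>4 R:9>7 S:11>4)
P2 drop Q (P beats it: B:12>1 C:6>0 E:11>3)
P2 drop S (P beats it: B:12>9 C:6>4 E:11>9)
P1→{B,C,E} P2→{P,R}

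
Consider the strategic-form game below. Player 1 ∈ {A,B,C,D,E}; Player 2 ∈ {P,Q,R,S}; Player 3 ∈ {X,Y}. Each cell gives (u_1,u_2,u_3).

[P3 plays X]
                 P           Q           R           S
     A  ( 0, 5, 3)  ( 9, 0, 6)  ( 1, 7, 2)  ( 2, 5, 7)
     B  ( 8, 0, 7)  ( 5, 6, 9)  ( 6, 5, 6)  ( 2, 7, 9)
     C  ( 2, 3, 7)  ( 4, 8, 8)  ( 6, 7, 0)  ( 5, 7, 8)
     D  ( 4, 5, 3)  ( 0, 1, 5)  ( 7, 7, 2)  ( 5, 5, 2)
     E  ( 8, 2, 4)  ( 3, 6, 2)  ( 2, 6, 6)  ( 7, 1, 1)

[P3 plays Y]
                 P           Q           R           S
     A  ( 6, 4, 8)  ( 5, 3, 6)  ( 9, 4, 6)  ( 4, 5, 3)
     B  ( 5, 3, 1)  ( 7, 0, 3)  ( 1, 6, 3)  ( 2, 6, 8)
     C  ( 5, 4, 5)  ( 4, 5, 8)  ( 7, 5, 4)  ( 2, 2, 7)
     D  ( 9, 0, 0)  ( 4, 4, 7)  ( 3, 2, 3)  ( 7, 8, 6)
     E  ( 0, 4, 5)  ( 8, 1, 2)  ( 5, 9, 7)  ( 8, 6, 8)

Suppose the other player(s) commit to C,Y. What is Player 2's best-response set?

BR_2 = {Q,R}

u_2(P vs C,Y) = 4
u_2(Q vs C,Y) = 5
u_2(R vs C,Y) = 5
u_2(S vs C,Y) = 2
max payoff 5 at {Q,R}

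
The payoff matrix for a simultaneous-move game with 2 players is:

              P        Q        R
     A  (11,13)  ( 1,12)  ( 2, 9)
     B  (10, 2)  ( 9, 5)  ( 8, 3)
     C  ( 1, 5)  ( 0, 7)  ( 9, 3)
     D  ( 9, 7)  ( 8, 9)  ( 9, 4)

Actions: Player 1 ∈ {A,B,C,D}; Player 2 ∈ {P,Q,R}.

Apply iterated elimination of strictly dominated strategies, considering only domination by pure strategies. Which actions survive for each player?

P2 drop R (Q beats it: A:12>9 B:5>3 C:7>3 D:9>4)
P1 drop C (A beats it: P:11>1 Q:1>0)
P1 drop D (B beats it: P:10>9 Q:9>8)
P1→{A,B} P2→{P,Q}

Remaining: P1:{A,B} P2:{P,Q}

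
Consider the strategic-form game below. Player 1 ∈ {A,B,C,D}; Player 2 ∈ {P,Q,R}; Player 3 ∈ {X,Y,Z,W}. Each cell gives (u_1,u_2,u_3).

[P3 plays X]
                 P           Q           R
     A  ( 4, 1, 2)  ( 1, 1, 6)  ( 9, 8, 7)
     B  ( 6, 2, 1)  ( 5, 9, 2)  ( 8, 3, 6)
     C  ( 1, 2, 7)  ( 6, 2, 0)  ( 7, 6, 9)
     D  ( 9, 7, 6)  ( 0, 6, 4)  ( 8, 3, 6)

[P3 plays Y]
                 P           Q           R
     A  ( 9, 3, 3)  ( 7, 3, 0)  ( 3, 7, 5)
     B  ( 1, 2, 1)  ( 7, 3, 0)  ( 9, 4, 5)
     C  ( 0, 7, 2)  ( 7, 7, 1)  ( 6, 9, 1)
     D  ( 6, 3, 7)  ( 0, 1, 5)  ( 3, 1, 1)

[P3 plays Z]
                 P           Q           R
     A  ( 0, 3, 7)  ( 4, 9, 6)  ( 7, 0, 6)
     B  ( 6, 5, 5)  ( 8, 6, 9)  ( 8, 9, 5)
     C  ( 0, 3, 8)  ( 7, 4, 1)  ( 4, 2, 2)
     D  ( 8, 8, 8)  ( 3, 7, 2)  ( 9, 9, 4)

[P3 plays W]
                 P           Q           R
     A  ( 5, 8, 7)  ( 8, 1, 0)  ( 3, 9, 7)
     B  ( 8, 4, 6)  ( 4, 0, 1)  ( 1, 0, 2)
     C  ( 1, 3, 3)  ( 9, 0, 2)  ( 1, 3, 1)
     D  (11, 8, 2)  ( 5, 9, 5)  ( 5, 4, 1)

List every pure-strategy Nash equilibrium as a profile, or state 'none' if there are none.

(A,P,X): not NE [P1→D gives 9>4; P2→R gives 8>1; P3→W gives 7>2]
(A,P,Y): not NE [P2→R gives 7>3; P3→W gives 7>3]
(A,P,Z): not NE [P1→D gives 8>0; P2→Q gives 9>3]
(A,P,W): not NE [P1→D gives 11>5; P2→R gives 9>8]
(A,Q,X): not NE [P1→C gives 6>1; P2→R gives 8>1]
(A,Q,Y): not NE [P2→R gives 7>3; P3→Z gives 6>0]
(A,Q,Z): not NE [P1→B gives 8>4]
(A,Q,W): not NE [P1→C gives 9>8; P2→R gives 9>1; P3→Z gives 6>0]
(A,R,X): NE
(A,R,Y): not NE [P1→B gives 9>3; P3→W gives 7>5]
(A,R,Z): not NE [P1→D gives 9>7; P2→Q gives 9>0; P3→W gives 7>6]
(A,R,W): not NE [P1→D gives 5>3]
(B,P,X): not NE [P1→D gives 9>6; P2→Q gives 9>2; P3→W gives 6>1]
(B,P,Y): not NE [P1→A gives 9>1; P2→R gives 4>2; P3→W gives 6>1]
(B,P,Z): not NE [P1→D gives 8>6; P2→R gives 9>5; P3→W gives 6>5]
(B,P,W): not NE [P1→D gives 11>8]
(B,Q,X): not NE [P1→C gives 6>5; P3→Z gives 9>2]
(B,Q,Y): not NE [P2→R gives 4>3; P3→Z gives 9>0]
(B,Q,Z): not NE [P2→R gives 9>6]
(B,Q,W): not NE [P1→C gives 9>4; P2→P gives 4>0; P3→Z gives 9>1]
(B,R,X): not NE [P1→A gives 9>8; P2→Q gives 9>3]
(B,R,Y): not NE [P3→X gives 6>5]
(B,R,Z): not NE [P1→D gives 9>8; P3→X gives 6>5]
(B,R,W): not NE [P1→D gives 5>1; P2→P gives 4>0; P3→X gives 6>2]
(C,P,X): not NE [P1→D gives 9>1; P2→R gives 6>2; P3→Z gives 8>7]
(C,P,Y): not NE [P1→A gives 9>0; P2→R gives 9>7; P3→Z gives 8>2]
(C,P,Z): not NE [P1→D gives 8>0; P2→Q gives 4>3]
(C,P,W): not NE [P1→D gives 11>1; P3→Z gives 8>3]
(C,Q,X): not NE [P2→R gives 6>2; P3→W gives 2>0]
(C,Q,Y): not NE [P2→R gives 9>7; P3→W gives 2>1]
(C,Q,Z): not NE [P1→B gives 8>7; P3→W gives 2>1]
(C,Q,W): not NE [P2→R gives 3>0]
(C,R,X): not NE [P1→A gives 9>7]
(C,R,Y): not NE [P1→B gives 9>6; P3→X gives 9>1]
(C,R,Z): not NE [P1→D gives 9>4; P2→Q gives 4>2; P3→X gives 9>2]
(C,R,W): not NE [P1→D gives 5>1; P3→X gives 9>1]
(D,P,X): not NE [P3→Z gives 8>6]
(D,P,Y): not NE [P1→A gives 9>6; P3→Z gives 8>7]
(D,P,Z): not NE [P2→R gives 9>8]
(D,P,W): not NE [P2→Q gives 9>8; P3→Z gives 8>2]
(D,Q,X): not NE [P1→C gives 6>0; P2→P gives 7>6; P3→W gives 5>4]
(D,Q,Y): not NE [P1→C gives 7>0; P2→P gives 3>1]
(D,Q,Z): not NE [P1→B gives 8>3; P2→R gives 9>7; P3→W gives 5>2]
(D,Q,W): not NE [P1→C gives 9>5]
(D,R,X): not NE [P1→A gives 9>8; P2→P gives 7>3]
(D,R,Y): not NE [P1→B gives 9>3; P2→P gives 3>1; P3→X gives 6>1]
(D,R,Z): not NE [P3→X gives 6>4]
(D,R,W): not NE [P2→Q gives 9>4; P3→X gives 6>1]

NE set: (A,R,X)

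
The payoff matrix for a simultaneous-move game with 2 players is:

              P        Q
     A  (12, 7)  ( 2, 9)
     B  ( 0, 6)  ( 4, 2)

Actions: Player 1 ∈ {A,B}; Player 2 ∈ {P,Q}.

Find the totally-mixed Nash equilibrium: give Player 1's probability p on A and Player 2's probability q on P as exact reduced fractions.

p=2/3, q=1/7

P1 indiff ⇒ q·12+(1-q)·2 = q·0+(1-q)·4 ⇒ q(12) = (1-q)(2) ⇒ q = 1/7
P2 indiff ⇒ p·7+(1-p)·6 = p·9+(1-p)·2 ⇒ p(-2) = (1-p)(-4) ⇒ p = 2/3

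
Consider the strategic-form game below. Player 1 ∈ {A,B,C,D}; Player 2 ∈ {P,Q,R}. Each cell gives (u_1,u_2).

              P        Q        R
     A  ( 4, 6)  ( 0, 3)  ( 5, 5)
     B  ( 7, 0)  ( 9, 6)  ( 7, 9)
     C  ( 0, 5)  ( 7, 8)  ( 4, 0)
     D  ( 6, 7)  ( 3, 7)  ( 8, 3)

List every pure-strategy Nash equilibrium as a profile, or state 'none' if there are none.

Equilibria: none

(A,P): not NE [P1→B gives 7>4]
(A,Q): not NE [P1→B gives 9>0; P2→P gives 6>3]
(A,R): not NE [P1→D gives 8>5; P2→P gives 6>5]
(B,P): not NE [P2→R gives 9>0]
(B,Q): not NE [P2→R gives 9>6]
(B,R): not NE [P1→D gives 8>7]
(C,P): not NE [P1→B gives 7>0; P2→Q gives 8>5]
(C,Q): not NE [P1→B gives 9>7]
(C,R): not NE [P1→D gives 8>4; P2→Q gives 8>0]
(D,P): not NE [P1→B gives 7>6]
(D,Q): not NE [P1→B gives 9>3]
(D,R): not NE [P2→Q gives 7>3]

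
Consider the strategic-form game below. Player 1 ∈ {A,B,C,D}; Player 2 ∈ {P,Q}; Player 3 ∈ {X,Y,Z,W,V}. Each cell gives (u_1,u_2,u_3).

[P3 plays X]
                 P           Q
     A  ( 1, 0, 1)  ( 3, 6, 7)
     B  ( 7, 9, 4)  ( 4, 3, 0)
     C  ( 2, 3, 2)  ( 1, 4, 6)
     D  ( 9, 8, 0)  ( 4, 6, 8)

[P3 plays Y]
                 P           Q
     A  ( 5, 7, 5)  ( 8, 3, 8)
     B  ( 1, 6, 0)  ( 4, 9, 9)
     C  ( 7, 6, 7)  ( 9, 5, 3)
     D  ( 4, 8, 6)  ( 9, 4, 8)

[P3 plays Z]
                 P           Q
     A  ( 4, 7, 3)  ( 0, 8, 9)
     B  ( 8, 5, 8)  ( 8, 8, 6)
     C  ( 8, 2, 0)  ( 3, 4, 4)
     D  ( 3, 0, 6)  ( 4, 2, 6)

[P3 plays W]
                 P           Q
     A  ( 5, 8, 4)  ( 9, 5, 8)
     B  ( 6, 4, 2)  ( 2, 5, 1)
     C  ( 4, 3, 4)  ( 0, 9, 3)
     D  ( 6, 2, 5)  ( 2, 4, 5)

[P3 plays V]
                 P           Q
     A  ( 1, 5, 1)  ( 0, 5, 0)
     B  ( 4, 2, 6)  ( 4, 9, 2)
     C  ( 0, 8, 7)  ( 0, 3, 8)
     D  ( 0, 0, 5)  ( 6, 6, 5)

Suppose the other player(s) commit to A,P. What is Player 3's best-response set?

u_3(X vs A,P) = 1
u_3(Y vs A,P) = 5
u_3(Z vs A,P) = 3
u_3(W vs A,P) = 4
u_3(V vs A,P) = 1
max payoff 5 at {Y}

BR_3 = {Y}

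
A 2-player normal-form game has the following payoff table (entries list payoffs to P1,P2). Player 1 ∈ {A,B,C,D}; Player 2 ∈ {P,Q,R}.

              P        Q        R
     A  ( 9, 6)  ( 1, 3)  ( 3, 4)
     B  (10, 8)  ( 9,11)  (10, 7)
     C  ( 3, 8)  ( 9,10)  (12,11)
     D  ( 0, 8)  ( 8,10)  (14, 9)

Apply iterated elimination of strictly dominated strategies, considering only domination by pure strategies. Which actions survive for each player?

Remaining: P1:{B,C,D} P2:{Q,R}

P1 drop A (B beats it: P:10>9 Q:9>1 R:10>3)
P2 drop P (Q beats it: B:11>8 C:10>8 D:10>8)
P1→{B,C,D} P2→{Q,R}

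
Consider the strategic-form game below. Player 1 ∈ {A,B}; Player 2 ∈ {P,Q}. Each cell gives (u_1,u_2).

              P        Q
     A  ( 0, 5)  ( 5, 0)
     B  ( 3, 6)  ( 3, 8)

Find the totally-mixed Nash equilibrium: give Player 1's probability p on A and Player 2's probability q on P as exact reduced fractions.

(p,q) = (2/7, 2/5)

P1 indiff ⇒ q·0+(1-q)·5 = q·3+(1-q)·3 ⇒ q(-3) = (1-q)(-2) ⇒ q = 2/5
P2 indiff ⇒ p·5+(1-p)·6 = p·0+(1-p)·8 ⇒ p(5) = (1-p)(2) ⇒ p = 2/7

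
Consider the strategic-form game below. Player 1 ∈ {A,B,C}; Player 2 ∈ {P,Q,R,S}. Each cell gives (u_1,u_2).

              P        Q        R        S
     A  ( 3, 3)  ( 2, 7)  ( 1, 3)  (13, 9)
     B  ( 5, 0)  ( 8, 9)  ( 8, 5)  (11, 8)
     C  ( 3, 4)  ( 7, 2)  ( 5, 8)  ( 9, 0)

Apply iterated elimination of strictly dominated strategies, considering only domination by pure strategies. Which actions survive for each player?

P1 drop C (B beats it: P:5>3 Q:8>7 R:8>5 S:11>9)
P2 drop P (Q beats it: A:7>3 B:9>0)
P2 drop R (Q beats it: A:7>3 B:9>5)
P1→{A,B} P2→{Q,S}

Survivors P1:{A,B} P2:{Q,S}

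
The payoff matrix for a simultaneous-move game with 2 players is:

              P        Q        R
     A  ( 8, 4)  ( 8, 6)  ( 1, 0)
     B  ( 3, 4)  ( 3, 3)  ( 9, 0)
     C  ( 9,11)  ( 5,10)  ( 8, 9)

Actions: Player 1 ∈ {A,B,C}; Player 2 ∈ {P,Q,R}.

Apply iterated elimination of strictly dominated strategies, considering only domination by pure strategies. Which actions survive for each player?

Remaining: P1:{A,C} P2:{P,Q}

P2 drop R (P beats it: A:4>0 B:4>0 C:11>9)
P1 drop B (A beats it: P:8>3 Q:8>3)
P1→{A,C} P2→{P,Q}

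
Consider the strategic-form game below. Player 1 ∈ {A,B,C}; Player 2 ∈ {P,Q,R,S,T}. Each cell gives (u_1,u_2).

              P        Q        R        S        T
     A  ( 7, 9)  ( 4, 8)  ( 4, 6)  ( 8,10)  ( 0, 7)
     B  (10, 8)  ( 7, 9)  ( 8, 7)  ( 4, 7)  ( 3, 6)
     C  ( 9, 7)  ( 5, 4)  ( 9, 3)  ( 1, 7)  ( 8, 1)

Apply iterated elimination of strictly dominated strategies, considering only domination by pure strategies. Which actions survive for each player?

Survivors P1:{A,B} P2:{P,Q,S}

P2 drop R (P beats it: A:9>6 B:8>7 C:7>3)
P2 drop T (P beats it: A:9>7 B:8>6 C:7>1)
P1 drop C (B beats it: P:10>9 Q:7>5 S:4>1)
P1→{A,B} P2→{P,Q,S}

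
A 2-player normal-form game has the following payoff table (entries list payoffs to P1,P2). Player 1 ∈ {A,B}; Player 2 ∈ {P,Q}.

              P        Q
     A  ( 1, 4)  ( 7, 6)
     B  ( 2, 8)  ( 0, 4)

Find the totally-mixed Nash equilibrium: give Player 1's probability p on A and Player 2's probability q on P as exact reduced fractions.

(p,q) = (2/3, 7/8)

P1 indiff ⇒ q·1+(1-q)·7 = q·2+(1-q)·0 ⇒ q(-1) = (1-q)(-7) ⇒ q = 7/8
P2 indiff ⇒ p·4+(1-p)·8 = p·6+(1-p)·4 ⇒ p(-2) = (1-p)(-4) ⇒ p = 2/3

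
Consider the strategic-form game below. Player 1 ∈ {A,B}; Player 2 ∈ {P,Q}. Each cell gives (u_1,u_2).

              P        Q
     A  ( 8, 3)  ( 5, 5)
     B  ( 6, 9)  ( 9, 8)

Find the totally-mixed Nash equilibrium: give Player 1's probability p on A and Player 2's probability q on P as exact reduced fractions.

(p,q) = (1/3, 2/3)

P1 indiff ⇒ q·8+(1-q)·5 = q·6+(1-q)·9 ⇒ q(2) = (1-q)(4) ⇒ q = 2/3
P2 indiff ⇒ p·3+(1-p)·9 = p·5+(1-p)·8 ⇒ p(-2) = (1-p)(-1) ⇒ p = 1/3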